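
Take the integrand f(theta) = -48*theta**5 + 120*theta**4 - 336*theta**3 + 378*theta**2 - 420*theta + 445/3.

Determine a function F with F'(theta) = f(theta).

An antiderivative is F(theta) = -8*theta**6 + 24*theta**5 - 84*theta**4 + 126*theta**3 - 210*theta**2 + 445*theta/3.

Integrate term by term and add the pieces.
Check: d/dtheta[-8*theta**6 + 24*theta**5 - 84*theta**4 + 126*theta**3 - 210*theta**2 + 445*theta/3] = -48*theta**5 + 120*theta**4 - 336*theta**3 + 378*theta**2 - 420*theta + 445/3 = f(theta).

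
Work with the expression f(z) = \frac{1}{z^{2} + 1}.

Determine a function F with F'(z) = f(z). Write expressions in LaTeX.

An antiderivative is F(z) = \operatorname{atan}{\left(z \right)}.

A candidate is checked by its d/dz: the result must match f(z).
Check: d/dz[\operatorname{atan}{\left(z \right)}] = \frac{1}{z^{2} + 1} = f(z).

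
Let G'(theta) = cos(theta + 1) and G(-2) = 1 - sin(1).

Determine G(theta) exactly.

G(theta) = sin(theta + 1) + 1

Differentiate the proposed G(theta) back; it has to land on the given G'(theta).
A general antiderivative is sin(theta + 1) + C.
The condition gives C = 1 - sin(1) - (-sin(1)) = 1.
So G(theta) = sin(theta + 1) + 1.
Check: d/dtheta[sin(theta + 1) + 1] = cos(theta + 1) = G'(theta).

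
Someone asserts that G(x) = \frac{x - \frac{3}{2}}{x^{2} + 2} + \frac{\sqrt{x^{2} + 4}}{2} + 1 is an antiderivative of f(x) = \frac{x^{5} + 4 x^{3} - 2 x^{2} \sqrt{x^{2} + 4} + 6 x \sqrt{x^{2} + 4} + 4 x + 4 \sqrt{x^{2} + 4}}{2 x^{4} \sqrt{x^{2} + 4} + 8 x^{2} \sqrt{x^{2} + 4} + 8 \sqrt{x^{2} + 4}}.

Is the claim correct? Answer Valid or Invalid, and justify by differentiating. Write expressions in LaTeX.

Valid. The derivative of G reproduces f.

d/dx[G] = \frac{x^{5} + 4 x^{3} - 2 x^{2} \sqrt{x^{2} + 4} + 6 x \sqrt{x^{2} + 4} + 4 x + 4 \sqrt{x^{2} + 4}}{2 x^{4} \sqrt{x^{2} + 4} + 8 x^{2} \sqrt{x^{2} + 4} + 8 \sqrt{x^{2} + 4}}
This equals f(x) exactly, so the claim holds.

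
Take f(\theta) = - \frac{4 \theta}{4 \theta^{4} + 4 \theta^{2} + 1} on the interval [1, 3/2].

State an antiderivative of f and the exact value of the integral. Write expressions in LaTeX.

Antiderivative: F(\theta) = \frac{1}{2 \theta^{2} + 1}; value = - \frac{5}{33}

The substitution u = 2 \theta^{2} + 1 works: f is exactly (dF/du)*(du/d\theta) for that inner function.
F(\theta) = \frac{1}{2 \theta^{2} + 1} is an antiderivative of f.
Check: d/d\theta[\frac{1}{2 \theta^{2} + 1}] = - \frac{4 \theta}{4 \theta^{4} + 4 \theta^{2} + 1} = f(\theta).
F(3/2) = \frac{2}{11}; F(1) = \frac{1}{3}.
Integral = F(3/2) - F(1) = - \frac{5}{33}.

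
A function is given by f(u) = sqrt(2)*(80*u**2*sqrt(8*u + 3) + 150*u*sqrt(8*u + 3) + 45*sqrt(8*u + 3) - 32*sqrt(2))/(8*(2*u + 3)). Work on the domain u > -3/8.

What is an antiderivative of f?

Differentiate the proposed F(u) back; it has to land on f(u) exactly.
Check: d/du[(sqrt(2)*(8*u + 3)**(5/2) - 128*log(u + 3/2))/32] = (80*sqrt(2)*u**2*sqrt(8*u + 3) + 150*sqrt(2)*u*sqrt(8*u + 3) + 45*sqrt(2)*sqrt(8*u + 3) - 64)/(16*u + 24), which equals f(u).

An antiderivative is F(u) = (sqrt(2)*(8*u + 3)**(5/2) - 128*log(u + 3/2))/32.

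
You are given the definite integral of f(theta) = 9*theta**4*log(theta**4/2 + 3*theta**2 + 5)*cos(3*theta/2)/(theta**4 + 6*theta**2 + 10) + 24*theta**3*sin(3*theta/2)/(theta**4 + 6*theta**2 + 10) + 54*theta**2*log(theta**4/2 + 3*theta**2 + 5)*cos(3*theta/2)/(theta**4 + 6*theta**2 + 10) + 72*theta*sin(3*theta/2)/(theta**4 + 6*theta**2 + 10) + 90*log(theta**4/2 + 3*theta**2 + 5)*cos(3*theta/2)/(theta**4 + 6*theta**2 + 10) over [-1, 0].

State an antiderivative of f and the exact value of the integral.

Antiderivative: F(theta) = 6*log(theta**4/2 + 3*theta**2 + 5)*sin(3*theta/2); value = 6*log(17/2)*sin(3/2)

Recognize the product-rule pattern: f = u'v + uv' with u = 6*log(theta**4/2 + 3*theta**2 + 5), v = sin(3*theta/2), so integration by parts undoes it.
F(theta) = 6*log(theta**4/2 + 3*theta**2 + 5)*sin(3*theta/2) is an antiderivative of f.
Check: d/dtheta[6*log(theta**4/2 + 3*theta**2 + 5)*sin(3*theta/2)] = (9*theta**4*log(theta**4/2 + 3*theta**2 + 5)*cos(3*theta/2) + 24*theta**3*sin(3*theta/2) + 54*theta**2*log(theta**4/2 + 3*theta**2 + 5)*cos(3*theta/2) + 72*theta*sin(3*theta/2) + 90*log(theta**4/2 + 3*theta**2 + 5)*cos(3*theta/2))/(theta**4 + 6*theta**2 + 10), which equals f(theta).
F(0) = 0; F(-1) = -6*log(17/2)*sin(3/2).
Integral = F(0) - F(-1) = 6*log(17/2)*sin(3/2).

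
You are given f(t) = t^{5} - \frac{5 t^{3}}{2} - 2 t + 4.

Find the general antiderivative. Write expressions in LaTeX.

F(t) = \frac{t^{6}}{6} - \frac{5 t^{4}}{8} - t^{2} + 4 t + C

The integrand splits into summands that can be handled one at a time.
Check: d/dt[\frac{t^{6}}{6} - \frac{5 t^{4}}{8} - t^{2} + 4 t] = t^{5} - \frac{5 t^{3}}{2} - 2 t + 4 = f(t).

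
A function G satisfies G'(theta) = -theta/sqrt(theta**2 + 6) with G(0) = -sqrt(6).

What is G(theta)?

G'(theta) matches the chain-rule pattern g'(h)*h' with inner function h(theta) = theta**2 + 6; substituting u = h(theta) collapses the integral.
A general antiderivative is -sqrt(theta**2 + 6) + C.
The condition gives C = -sqrt(6) - (-sqrt(6)) = 0.
So G(theta) = -sqrt(theta**2 + 6).
Check: d/dtheta[-sqrt(theta**2 + 6)] = -theta/sqrt(theta**2 + 6) = G'(theta).

G(theta) = -sqrt(theta**2 + 6)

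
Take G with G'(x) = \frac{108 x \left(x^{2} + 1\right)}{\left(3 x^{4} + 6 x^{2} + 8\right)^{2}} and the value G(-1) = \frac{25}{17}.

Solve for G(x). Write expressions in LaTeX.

G(x) = \frac{6 x^{4} + 12 x^{2} + 7}{3 x^{4} + 6 x^{2} + 8}

The substitution u = \frac{x^{4}}{2} + x^{2} + \frac{4}{3} works: G'(x) is exactly (dG/du)*(du/dx) for that inner function.
A general antiderivative is - \frac{3}{2 \left(\frac{x^{4}}{2} + x^{2} + \frac{4}{3}\right)} + C.
The condition gives C = \frac{25}{17} - (- \frac{9}{17}) = 2.
So G(x) = \frac{6 x^{4} + 12 x^{2} + 7}{3 x^{4} + 6 x^{2} + 8}.
Check: d/dx[\frac{6 x^{4} + 12 x^{2} + 7}{3 x^{4} + 6 x^{2} + 8}] = \frac{108 x^{3} + 108 x}{9 x^{8} + 36 x^{6} + 84 x^{4} + 96 x^{2} + 64}, which equals G'(x).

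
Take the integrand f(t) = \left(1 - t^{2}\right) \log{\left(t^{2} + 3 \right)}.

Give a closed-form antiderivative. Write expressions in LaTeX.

An antiderivative is F(t) = \frac{2 t^{3} + 3 t \left(3 - t^{2}\right) \log{\left(t^{2} + 3 \right)} - 36 t + 36 \sqrt{3} \operatorname{atan}{\left(\frac{\sqrt{3} t}{3} \right)}}{9}.

Since d/dt undoes antidifferentiation here, F'(t) = f(t) is required of F(t).
Check: d/dt[\frac{2 t^{3} + 3 t \left(3 - t^{2}\right) \log{\left(t^{2} + 3 \right)} - 36 t + 36 \sqrt{3} \operatorname{atan}{\left(\frac{\sqrt{3} t}{3} \right)}}{9}] = - t^{2} \log{\left(t^{2} + 3 \right)} + \log{\left(t^{2} + 3 \right)}, which equals f(t).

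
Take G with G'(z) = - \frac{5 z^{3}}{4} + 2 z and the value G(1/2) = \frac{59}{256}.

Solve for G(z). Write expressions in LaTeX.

G(z) = - \frac{5 z^{4}}{16} + z^{2}

Integrate term by term and add the pieces.
A general antiderivative is - \frac{5 z^{4}}{16} + z^{2} + C.
The condition gives C = \frac{59}{256} - (\frac{59}{256}) = 0.
So G(z) = - \frac{5 z^{4}}{16} + z^{2}.
Check: d/dz[- \frac{5 z^{4}}{16} + z^{2}] = - \frac{5 z^{3}}{4} + 2 z = G'(z).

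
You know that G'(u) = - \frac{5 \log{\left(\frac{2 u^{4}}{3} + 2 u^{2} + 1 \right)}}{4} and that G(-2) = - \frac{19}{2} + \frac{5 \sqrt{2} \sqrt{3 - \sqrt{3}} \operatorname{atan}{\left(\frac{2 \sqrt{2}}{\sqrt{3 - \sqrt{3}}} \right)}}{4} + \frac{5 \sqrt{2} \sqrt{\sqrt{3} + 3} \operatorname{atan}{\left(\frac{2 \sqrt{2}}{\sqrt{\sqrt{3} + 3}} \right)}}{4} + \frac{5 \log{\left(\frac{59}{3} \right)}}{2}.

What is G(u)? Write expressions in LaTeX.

The proposed G(u) is checked by its d/du: the result must match the given G'(u).
A general antiderivative is - \frac{5 u \log{\left(\frac{2 u^{4}}{3} + 2 u^{2} + 1 \right)}}{4} + 5 u - 10 \sqrt{\frac{3}{32} - \frac{\sqrt{3}}{32}} \operatorname{atan}{\left(\frac{\sqrt{2} u}{\sqrt{3 - \sqrt{3}}} \right)} - 10 \sqrt{\frac{\sqrt{3}}{32} + \frac{3}{32}} \operatorname{atan}{\left(\frac{\sqrt{2} u}{\sqrt{\sqrt{3} + 3}} \right)} + C.
The condition gives C = - \frac{19}{2} + \frac{5 \sqrt{2} \sqrt{3 - \sqrt{3}} \operatorname{atan}{\left(\frac{2 \sqrt{2}}{\sqrt{3 - \sqrt{3}}} \right)}}{4} + \frac{5 \sqrt{2} \sqrt{\sqrt{3} + 3} \operatorname{atan}{\left(\frac{2 \sqrt{2}}{\sqrt{\sqrt{3} + 3}} \right)}}{4} + \frac{5 \log{\left(\frac{59}{3} \right)}}{2} - (-10 + \frac{5 \sqrt{2} \sqrt{3 - \sqrt{3}} \operatorname{atan}{\left(\frac{2 \sqrt{2}}{\sqrt{3 - \sqrt{3}}} \right)}}{4} + \frac{5 \sqrt{2} \sqrt{\sqrt{3} + 3} \operatorname{atan}{\left(\frac{2 \sqrt{2}}{\sqrt{\sqrt{3} + 3}} \right)}}{4} + \frac{5 \log{\left(\frac{59}{3} \right)}}{2}) = \frac{1}{2}.
So G(u) = \frac{- 5 u \log{\left(\frac{2 u^{4}}{3} + 2 u^{2} + 1 \right)} + 20 u - 5 \sqrt{2} \sqrt{3 - \sqrt{3}} \operatorname{atan}{\left(\frac{\sqrt{2} u}{\sqrt{3 - \sqrt{3}}} \right)} - 5 \sqrt{2} \sqrt{\sqrt{3} + 3} \operatorname{atan}{\left(\frac{\sqrt{2} u}{\sqrt{\sqrt{3} + 3}} \right)} + 2}{4}.
Check: d/du[\frac{- 5 u \log{\left(\frac{2 u^{4}}{3} + 2 u^{2} + 1 \right)} + 20 u - 5 \sqrt{2} \sqrt{3 - \sqrt{3}} \operatorname{atan}{\left(\frac{\sqrt{2} u}{\sqrt{3 - \sqrt{3}}} \right)} - 5 \sqrt{2} \sqrt{\sqrt{3} + 3} \operatorname{atan}{\left(\frac{\sqrt{2} u}{\sqrt{\sqrt{3} + 3}} \right)} + 2}{4}] = - \frac{5 \log{\left(\frac{2 u^{4}}{3} + 2 u^{2} + 1 \right)}}{4} = G'(u).

G(u) = \frac{- 5 u \log{\left(\frac{2 u^{4}}{3} + 2 u^{2} + 1 \right)} + 20 u - 5 \sqrt{2} \sqrt{3 - \sqrt{3}} \operatorname{atan}{\left(\frac{\sqrt{2} u}{\sqrt{3 - \sqrt{3}}} \right)} - 5 \sqrt{2} \sqrt{\sqrt{3} + 3} \operatorname{atan}{\left(\frac{\sqrt{2} u}{\sqrt{\sqrt{3} + 3}} \right)} + 2}{4}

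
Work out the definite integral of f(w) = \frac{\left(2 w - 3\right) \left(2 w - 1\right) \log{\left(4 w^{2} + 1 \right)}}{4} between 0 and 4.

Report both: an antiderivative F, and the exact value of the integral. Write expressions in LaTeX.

Since d/dw undoes antidifferentiation here, F'(w) = f(w) is required of F(w).
F(w) = \frac{12 w^{3} \log{\left(4 w^{2} + 1 \right)} - 8 w^{3} - 36 w^{2} \log{\left(4 w^{2} + 1 \right)} + 36 w^{2} + 27 w \log{\left(4 w^{2} + 1 \right)} - 48 w - 9 \log{\left(w^{2} + \frac{1}{4} \right)} + 24 \operatorname{atan}{\left(2 w \right)}}{36} is an antiderivative of f.
Check: d/dw[\frac{12 w^{3} \log{\left(4 w^{2} + 1 \right)} - 8 w^{3} - 36 w^{2} \log{\left(4 w^{2} + 1 \right)} + 36 w^{2} + 27 w \log{\left(4 w^{2} + 1 \right)} - 48 w - 9 \log{\left(w^{2} + \frac{1}{4} \right)} + 24 \operatorname{atan}{\left(2 w \right)}}{36}] = w^{2} \log{\left(4 w^{2} + 1 \right)} - 2 w \log{\left(4 w^{2} + 1 \right)} + \frac{3 \log{\left(4 w^{2} + 1 \right)}}{4}, which equals f(w).
F(4) = - \frac{32}{9} - \frac{\log{\left(\frac{65}{4} \right)}}{4} + \frac{2 \operatorname{atan}{\left(8 \right)}}{3} + \frac{25 \log{\left(65 \right)}}{3}; F(0) = \frac{\log{\left(4 \right)}}{4}.
Integral = F(4) - F(0) = - \frac{32}{9} - \frac{\log{\left(\frac{65}{4} \right)}}{4} - \frac{\log{\left(4 \right)}}{4} + \frac{2 \operatorname{atan}{\left(8 \right)}}{3} + \frac{25 \log{\left(65 \right)}}{3}.

Antiderivative: F(w) = \frac{12 w^{3} \log{\left(4 w^{2} + 1 \right)} - 8 w^{3} - 36 w^{2} \log{\left(4 w^{2} + 1 \right)} + 36 w^{2} + 27 w \log{\left(4 w^{2} + 1 \right)} - 48 w - 9 \log{\left(w^{2} + \frac{1}{4} \right)} + 24 \operatorname{atan}{\left(2 w \right)}}{36}; value = - \frac{32}{9} - \frac{\log{\left(\frac{65}{4} \right)}}{4} - \frac{\log{\left(4 \right)}}{4} + \frac{2 \operatorname{atan}{\left(8 \right)}}{3} + \frac{25 \log{\left(65 \right)}}{3}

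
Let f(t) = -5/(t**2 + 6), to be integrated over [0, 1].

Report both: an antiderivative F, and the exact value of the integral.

Any candidate F(t) must reproduce f(t) exactly when differentiated.
F(t) = -5*sqrt(6)*atan(sqrt(6)*t/6)/6 is an antiderivative of f.
Check: d/dt[-5*sqrt(6)*atan(sqrt(6)*t/6)/6] = -5/(t**2 + 6) = f(t).
F(1) = -5*sqrt(6)*atan(sqrt(6)/6)/6; F(0) = 0.
Integral = F(1) - F(0) = -5*sqrt(6)*atan(sqrt(6)/6)/6.

Antiderivative: F(t) = -5*sqrt(6)*atan(sqrt(6)*t/6)/6; value = -5*sqrt(6)*atan(sqrt(6)/6)/6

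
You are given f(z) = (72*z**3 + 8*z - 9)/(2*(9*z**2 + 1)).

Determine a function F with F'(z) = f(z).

An antiderivative is F(z) = 2*z**2 - 3*atan(3*z)/2.

Whatever form F(z) takes, F'(z) = f(z) is non-negotiable.
Check: d/dz[2*z**2 - 3*atan(3*z)/2] = (72*z**3 + 8*z - 9)/(18*z**2 + 2), which equals f(z).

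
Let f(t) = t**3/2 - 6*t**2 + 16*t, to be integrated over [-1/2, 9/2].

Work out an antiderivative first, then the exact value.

Antiderivative: F(t) = t**4/8 - 2*t**3 + 8*t**2; value = 115/4

The substitution u = -t**2/2 + 4*t works: f is exactly (dF/du)*(du/dt) for that inner function.
F(t) = t**4/8 - 2*t**3 + 8*t**2 is an antiderivative of f.
Check: d/dt[t**4/8 - 2*t**3 + 8*t**2] = t**3/2 - 6*t**2 + 16*t = f(t).
F(9/2) = 3969/128; F(-1/2) = 289/128.
Integral = F(9/2) - F(-1/2) = 115/4.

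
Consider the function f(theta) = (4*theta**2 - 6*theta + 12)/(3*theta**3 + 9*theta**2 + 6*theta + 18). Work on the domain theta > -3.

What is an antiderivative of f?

An antiderivative is F(theta) = -(-6*log(theta + 3) + log(3*theta**2/2 + 3))/3.

Recover f(theta) by differentiating a candidate F(theta); any mismatch rules it out.
Check: d/dtheta[-(-6*log(theta + 3) + log(3*theta**2/2 + 3))/3] = (4*theta**2 - 6*theta + 12)/(3*theta**3 + 9*theta**2 + 6*theta + 18) = f(theta).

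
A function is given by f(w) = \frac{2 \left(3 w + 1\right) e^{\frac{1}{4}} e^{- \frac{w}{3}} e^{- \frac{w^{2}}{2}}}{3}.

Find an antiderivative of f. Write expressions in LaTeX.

An antiderivative is F(w) = - 2 e^{- \frac{w^{2}}{2} - \frac{w}{3} + \frac{1}{4}}.

The substitution u = - \frac{w^{2}}{2} - \frac{w}{3} + \frac{1}{4} works: f is exactly (dF/du)*(du/dw) for that inner function.
Check: d/dw[- 2 e^{- \frac{w^{2}}{2} - \frac{w}{3} + \frac{1}{4}}] = \frac{\left(6 w + 2\right) e^{\frac{1}{4}} e^{- \frac{w}{3}} e^{- \frac{w^{2}}{2}}}{3}, which equals f(w).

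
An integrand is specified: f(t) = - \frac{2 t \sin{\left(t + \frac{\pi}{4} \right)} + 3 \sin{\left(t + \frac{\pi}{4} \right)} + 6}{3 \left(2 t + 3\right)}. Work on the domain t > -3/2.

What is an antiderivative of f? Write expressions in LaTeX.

An antiderivative is F(t) = - \log{\left(2 t + 3 \right)} + \frac{\cos{\left(t + \frac{\pi}{4} \right)}}{3}.

Check any antiderivative F(t) by computing F'(t) and comparing it with f(t).
Check: d/dt[- \log{\left(2 t + 3 \right)} + \frac{\cos{\left(t + \frac{\pi}{4} \right)}}{3}] = \frac{- 2 t \sin{\left(t + \frac{\pi}{4} \right)} - 3 \sin{\left(t + \frac{\pi}{4} \right)} - 6}{6 t + 9}, which equals f(t).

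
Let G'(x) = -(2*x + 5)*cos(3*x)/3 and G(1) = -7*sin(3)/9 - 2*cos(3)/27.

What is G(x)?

G(x) = (-6*x*sin(3*x) - 15*sin(3*x) - 2*cos(3*x))/27

Any candidate G(x) must reproduce the stated G'(x) exactly.
A general antiderivative is -2*x*sin(3*x)/9 - 5*sin(3*x)/9 - 2*cos(3*x)/27 + C.
The condition gives C = -7*sin(3)/9 - 2*cos(3)/27 - (-7*sin(3)/9 - 2*cos(3)/27) = 0.
So G(x) = (-6*x*sin(3*x) - 15*sin(3*x) - 2*cos(3*x))/27.
Check: d/dx[(-6*x*sin(3*x) - 15*sin(3*x) - 2*cos(3*x))/27] = -2*x*cos(3*x)/3 - 5*cos(3*x)/3, which equals G'(x).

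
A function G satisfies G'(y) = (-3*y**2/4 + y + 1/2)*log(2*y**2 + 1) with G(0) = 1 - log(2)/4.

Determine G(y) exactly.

G(y) = -y**3*log(2*y**2 + 1)/4 + y**3/6 + y**2*log(2*y**2 + 1)/2 - y**2/2 + y*log(2*y**2 + 1)/2 - 5*y/4 + log(y**2 + 1/2)/4 + 5*sqrt(2)*atan(sqrt(2)*y)/8 + 1

A candidate passes only if d/dy[G] lands on the given G'(y) exactly.
A general antiderivative is y**3/6 - y**2/2 - 5*y/4 + (-y**3/4 + y**2/2 + y/2)*log(2*y**2 + 1) + log(y**2 + 1/2)/4 + 5*sqrt(2)*atan(sqrt(2)*y)/8 + C.
The condition gives C = 1 - log(2)/4 - (-log(2)/4) = 1.
So G(y) = -y**3*log(2*y**2 + 1)/4 + y**3/6 + y**2*log(2*y**2 + 1)/2 - y**2/2 + y*log(2*y**2 + 1)/2 - 5*y/4 + log(y**2 + 1/2)/4 + 5*sqrt(2)*atan(sqrt(2)*y)/8 + 1.
Check: d/dy[-y**3*log(2*y**2 + 1)/4 + y**3/6 + y**2*log(2*y**2 + 1)/2 - y**2/2 + y*log(2*y**2 + 1)/2 - 5*y/4 + log(y**2 + 1/2)/4 + 5*sqrt(2)*atan(sqrt(2)*y)/8 + 1] = -3*y**2*log(2*y**2 + 1)/4 + y*log(2*y**2 + 1) + log(2*y**2 + 1)/2, which equals G'(y).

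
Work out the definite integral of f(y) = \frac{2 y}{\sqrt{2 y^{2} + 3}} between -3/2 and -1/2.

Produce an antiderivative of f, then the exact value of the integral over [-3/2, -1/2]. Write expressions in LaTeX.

The substitution u = 2 y^{2} + 3 works: f is exactly (dF/du)*(du/dy) for that inner function.
F(y) = \sqrt{2 y^{2} + 3} is an antiderivative of f.
Check: d/dy[\sqrt{2 y^{2} + 3}] = \frac{2 y}{\sqrt{2 y^{2} + 3}} = f(y).
F(-1/2) = \frac{\sqrt{14}}{2}; F(-3/2) = \frac{\sqrt{30}}{2}.
Integral = F(-1/2) - F(-3/2) = - \frac{\sqrt{30}}{2} + \frac{\sqrt{14}}{2}.

Antiderivative: F(y) = \sqrt{2 y^{2} + 3}; value = - \frac{\sqrt{30}}{2} + \frac{\sqrt{14}}{2}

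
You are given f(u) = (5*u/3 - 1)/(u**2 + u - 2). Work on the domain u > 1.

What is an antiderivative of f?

An antiderivative is F(u) = 2*log(u - 1)/9 + 13*log(u + 2)/9.

Factor the denominator (3*(u - 1)*(u + 2)) and decompose: f = 13/(9*(u + 2)) + 2/(9*(u - 1)); each piece integrates to a log, atan, or power term.
Check: d/du[2*log(u - 1)/9 + 13*log(u + 2)/9] = (5*u - 3)/(3*u**2 + 3*u - 6), which equals f(u).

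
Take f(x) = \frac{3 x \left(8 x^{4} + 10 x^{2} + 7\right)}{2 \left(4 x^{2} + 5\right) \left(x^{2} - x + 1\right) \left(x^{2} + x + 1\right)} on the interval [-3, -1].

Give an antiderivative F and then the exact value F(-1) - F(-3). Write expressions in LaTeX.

Antiderivative: F(x) = \frac{4 \log{\left(4 x^{2} + 5 \right)} + \log{\left(2 x^{4} + 2 x^{2} + 2 \right)}}{4}; value = - \log{\left(41 \right)} - \frac{\log{\left(182 \right)}}{4} + \frac{\log{\left(6 \right)}}{4} + \log{\left(9 \right)}

Any candidate F(x) must reproduce f(x) exactly when differentiated.
F(x) = \frac{4 \log{\left(4 x^{2} + 5 \right)} + \log{\left(2 x^{4} + 2 x^{2} + 2 \right)}}{4} is an antiderivative of f.
Check: d/dx[\frac{4 \log{\left(4 x^{2} + 5 \right)} + \log{\left(2 x^{4} + 2 x^{2} + 2 \right)}}{4}] = \frac{24 x^{5} + 30 x^{3} + 21 x}{8 x^{6} + 18 x^{4} + 18 x^{2} + 10}, which equals f(x).
F(-1) = \frac{\log{\left(6 \right)}}{4} + \log{\left(9 \right)}; F(-3) = \frac{\log{\left(182 \right)}}{4} + \log{\left(41 \right)}.
Integral = F(-1) - F(-3) = - \log{\left(41 \right)} - \frac{\log{\left(182 \right)}}{4} + \frac{\log{\left(6 \right)}}{4} + \log{\left(9 \right)}.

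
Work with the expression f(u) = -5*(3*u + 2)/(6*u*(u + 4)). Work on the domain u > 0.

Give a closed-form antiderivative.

An antiderivative is F(u) = -5*(log(u) + 5*log(u + 4))/12.

Factor the denominator (6*u*(u + 4)) and decompose: f = -25/(12*(u + 4)) - 5/(12*u); each piece integrates to a log, atan, or power term.
Check: d/du[-5*(log(u) + 5*log(u + 4))/12] = (-15*u - 10)/(6*u**2 + 24*u), which equals f(u).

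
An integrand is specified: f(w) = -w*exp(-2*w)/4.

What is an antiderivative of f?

f has the shape u'v + uv' for u = w/8 + 1/16 and v = exp(-2*w) — it is the derivative of the product u*v.
Check: d/dw[(2*w + 1)*exp(-2*w)/16] = -w*exp(-2*w)/4 = f(w).

An antiderivative is F(w) = (2*w + 1)*exp(-2*w)/16.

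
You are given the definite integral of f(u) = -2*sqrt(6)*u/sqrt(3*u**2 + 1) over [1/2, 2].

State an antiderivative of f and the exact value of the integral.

Antiderivative: F(u) = -2*sqrt(6)*sqrt(3*u**2 + 1)/3; value = -2*sqrt(78)/3 + sqrt(42)/3

f matches the chain-rule pattern g'(h)*h' with inner function h(u) = 2*u**2 + 2/3; substituting w = h(u) collapses the integral.
F(u) = -2*sqrt(6)*sqrt(3*u**2 + 1)/3 is an antiderivative of f.
Check: d/du[-2*sqrt(6)*sqrt(3*u**2 + 1)/3] = -2*sqrt(6)*u/sqrt(3*u**2 + 1) = f(u).
F(2) = -2*sqrt(78)/3; F(1/2) = -sqrt(42)/3.
Integral = F(2) - F(1/2) = -2*sqrt(78)/3 + sqrt(42)/3.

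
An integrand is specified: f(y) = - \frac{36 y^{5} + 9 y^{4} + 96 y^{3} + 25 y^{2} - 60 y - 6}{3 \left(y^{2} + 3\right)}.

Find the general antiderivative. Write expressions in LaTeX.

F(y) = - \frac{36 y^{4} + 12 y^{3} - 24 y^{2} - 8 y - 48 \log{\left(y^{2} + 3 \right)} - 3}{12} + C

A first test for any F(y): its y-derivative must equal f(y) identically.
Check: d/dy[- \frac{36 y^{4} + 12 y^{3} - 24 y^{2} - 8 y - 48 \log{\left(y^{2} + 3 \right)} - 3}{12}] = \frac{- 36 y^{5} - 9 y^{4} - 96 y^{3} - 25 y^{2} + 60 y + 6}{3 y^{2} + 9}, which equals f(y).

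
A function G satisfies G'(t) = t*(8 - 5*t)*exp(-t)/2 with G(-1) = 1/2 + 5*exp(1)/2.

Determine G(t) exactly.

G(t) = (5*t**2 + 2*t + exp(t) + 2)*exp(-t)/2

G'(t) has the shape u'v + uv' for u = 5*t**2/2 + t + 1 and v = exp(-t) — it is the derivative of the product u*v.
A general antiderivative is (5*t**2 + 2*t + 2)*exp(-t)/2 + C.
The condition gives C = 1/2 + 5*exp(1)/2 - (5*exp(1)/2) = 1/2.
So G(t) = (5*t**2 + 2*t + exp(t) + 2)*exp(-t)/2.
Check: d/dt[(5*t**2 + 2*t + exp(t) + 2)*exp(-t)/2] = (-5*t**2 + 8*t)*exp(-t)/2, which equals G'(t).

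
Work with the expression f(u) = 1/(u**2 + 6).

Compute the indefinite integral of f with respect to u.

F(u) = sqrt(6)*atan(sqrt(6)*u/6)/6 + C

Check any antiderivative F(u) by computing F'(u) and comparing it with f(u).
Check: d/du[sqrt(6)*atan(sqrt(6)*u/6)/6] = 1/(u**2 + 6) = f(u).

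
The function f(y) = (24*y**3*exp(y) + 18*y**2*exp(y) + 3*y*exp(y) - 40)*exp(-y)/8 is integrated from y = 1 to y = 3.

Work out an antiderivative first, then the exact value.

Antiderivative: F(y) = (12*y**4*exp(y) + 12*y**3*exp(y) + 3*y**2*exp(y) + 80)*exp(-y)/16; value = -5*exp(-1) + 5*exp(-3) + 81

Recover f(y) by differentiating a candidate F(y); any mismatch rules it out.
F(y) = (12*y**4*exp(y) + 12*y**3*exp(y) + 3*y**2*exp(y) + 80)*exp(-y)/16 is an antiderivative of f.
Check: d/dy[(12*y**4*exp(y) + 12*y**3*exp(y) + 3*y**2*exp(y) + 80)*exp(-y)/16] = (24*y**3*exp(y) + 18*y**2*exp(y) + 3*y*exp(y) - 40)*exp(-y)/8 = f(y).
F(3) = 5*exp(-3) + 1323/16; F(1) = 27/16 + 5*exp(-1).
Integral = F(3) - F(1) = -5*exp(-1) + 5*exp(-3) + 81.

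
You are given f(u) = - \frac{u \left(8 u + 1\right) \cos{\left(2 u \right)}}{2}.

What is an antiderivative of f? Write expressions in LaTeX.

An antiderivative is F(u) = - 2 u^{2} \sin{\left(2 u \right)} - \frac{u \sin{\left(2 u \right)}}{4} - 2 u \cos{\left(2 u \right)} + \sin{\left(2 u \right)} - \frac{\cos{\left(2 u \right)}}{8}.

A first test for any F(u): its u-derivative must equal f(u) identically.
Check: d/du[- 2 u^{2} \sin{\left(2 u \right)} - \frac{u \sin{\left(2 u \right)}}{4} - 2 u \cos{\left(2 u \right)} + \sin{\left(2 u \right)} - \frac{\cos{\left(2 u \right)}}{8}] = - 4 u^{2} \cos{\left(2 u \right)} - \frac{u \cos{\left(2 u \right)}}{2}, which equals f(u).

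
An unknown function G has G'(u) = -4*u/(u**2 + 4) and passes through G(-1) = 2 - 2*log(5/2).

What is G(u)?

G'(u) matches the chain-rule pattern g'(h)*h' with inner function h(u) = u**2/2 + 2; substituting w = h(u) collapses the integral.
A general antiderivative is -2*log(u**2/2 + 2) + C.
The condition gives C = 2 - 2*log(5/2) - (-2*log(5/2)) = 2.
So G(u) = 2 - 2*log(u**2/2 + 2).
Check: d/du[2 - 2*log(u**2/2 + 2)] = -4*u/(u**2 + 4) = G'(u).

G(u) = 2 - 2*log(u**2/2 + 2)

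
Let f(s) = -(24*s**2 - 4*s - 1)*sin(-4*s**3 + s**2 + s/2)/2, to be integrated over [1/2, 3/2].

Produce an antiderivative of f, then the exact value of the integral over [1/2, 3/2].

Antiderivative: F(s) = -cos(-4*s**3 + s**2 + s/2); value = 1 - cos(21/2)

f matches the chain-rule pattern g'(h)*h' with inner function h(s) = -4*s**3 + s**2 + s/2; substituting u = h(s) collapses the integral.
F(s) = -cos(-4*s**3 + s**2 + s/2) is an antiderivative of f.
Check: d/ds[-cos(-4*s**3 + s**2 + s/2)] = -12*s**2*sin(-4*s**3 + s**2 + s/2) + 2*s*sin(-4*s**3 + s**2 + s/2) + sin(-4*s**3 + s**2 + s/2)/2, which equals f(s).
F(3/2) = -cos(21/2); F(1/2) = -1.
Integral = F(3/2) - F(1/2) = 1 - cos(21/2).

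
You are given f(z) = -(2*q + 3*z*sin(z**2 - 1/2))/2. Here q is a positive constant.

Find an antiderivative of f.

An antiderivative is F(z) = -q*z + 3*cos(z**2 - 1/2)/4.

A first test for any F(z): its z-derivative must equal f(z) identically.
Check: d/dz[-q*z + 3*cos(z**2 - 1/2)/4] = -q - 3*z*sin(z**2 - 1/2)/2, which equals f(z).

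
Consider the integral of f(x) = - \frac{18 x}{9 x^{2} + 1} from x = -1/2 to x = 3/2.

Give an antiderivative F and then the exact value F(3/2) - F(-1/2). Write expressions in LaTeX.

The substitution u = 3 x^{2} + \frac{1}{3} works: f is exactly (dF/du)*(du/dx) for that inner function.
F(x) = - \log{\left(3 x^{2} + \frac{1}{3} \right)} is an antiderivative of f.
Check: d/dx[- \log{\left(3 x^{2} + \frac{1}{3} \right)}] = - \frac{18 x}{9 x^{2} + 1} = f(x).
F(3/2) = - \log{\left(\frac{85}{12} \right)}; F(-1/2) = - \log{\left(\frac{13}{12} \right)}.
Integral = F(3/2) - F(-1/2) = - \log{\left(\frac{85}{12} \right)} + \log{\left(\frac{13}{12} \right)}.

Antiderivative: F(x) = - \log{\left(3 x^{2} + \frac{1}{3} \right)}; value = - \log{\left(\frac{85}{12} \right)} + \log{\left(\frac{13}{12} \right)}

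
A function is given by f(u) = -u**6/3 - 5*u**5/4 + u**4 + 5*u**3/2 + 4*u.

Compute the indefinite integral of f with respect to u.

F(u) = u**2*(-40*u**5 - 175*u**4 + 168*u**3 + 525*u**2 + 1680)/840 + C

The integrand splits into summands that can be handled one at a time.
Check: d/du[u**2*(-40*u**5 - 175*u**4 + 168*u**3 + 525*u**2 + 1680)/840] = -u**6/3 - 5*u**5/4 + u**4 + 5*u**3/2 + 4*u = f(u).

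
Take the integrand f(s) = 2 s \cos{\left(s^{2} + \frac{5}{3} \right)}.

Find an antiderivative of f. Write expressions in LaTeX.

f matches the chain-rule pattern g'(h)*h' with inner function h(s) = s^{2} + \frac{5}{3}; substituting u = h(s) collapses the integral.
Check: d/ds[\sin{\left(s^{2} + \frac{5}{3} \right)}] = 2 s \cos{\left(s^{2} + \frac{5}{3} \right)} = f(s).

An antiderivative is F(s) = \sin{\left(s^{2} + \frac{5}{3} \right)}.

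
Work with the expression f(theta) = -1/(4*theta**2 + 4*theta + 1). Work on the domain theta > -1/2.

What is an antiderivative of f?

Differentiate the proposed F(theta) back; it has to land on f(theta) exactly.
Check: d/dtheta[1/(2*(2*theta + 1))] = -1/(4*theta**2 + 4*theta + 1) = f(theta).

An antiderivative is F(theta) = 1/(2*(2*theta + 1)).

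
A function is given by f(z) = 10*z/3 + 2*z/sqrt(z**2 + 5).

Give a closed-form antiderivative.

An antiderivative is F(z) = (5*z**2 + 6*sqrt(z**2 + 5) - 12)/3.

Integrate term by term and add the pieces.
Check: d/dz[(5*z**2 + 6*sqrt(z**2 + 5) - 12)/3] = (10*z*sqrt(z**2 + 5) + 6*z)/(3*sqrt(z**2 + 5)), which equals f(z).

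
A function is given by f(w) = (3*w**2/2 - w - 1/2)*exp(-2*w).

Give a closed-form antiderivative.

An antiderivative is F(w) = (-6*w**2 - 2*w + 1)*exp(-2*w)/8.

Recognize the product-rule pattern: f = u'v + uv' with u = -3*w**2/4 - w/4 + 1/8, v = exp(-2*w), so integration by parts undoes it.
Check: d/dw[(-6*w**2 - 2*w + 1)*exp(-2*w)/8] = (3*w**2 - 2*w - 1)*exp(-2*w)/2, which equals f(w).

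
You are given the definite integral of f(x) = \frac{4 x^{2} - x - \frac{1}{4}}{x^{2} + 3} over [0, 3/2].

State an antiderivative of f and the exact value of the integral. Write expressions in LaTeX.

Whatever form F(x) takes, F'(x) = f(x) is non-negotiable.
F(x) = 4 x - \frac{\log{\left(x^{2} + 3 \right)}}{2} - \frac{49 \sqrt{3} \operatorname{atan}{\left(\frac{\sqrt{3} x}{3} \right)}}{12} is an antiderivative of f.
Check: d/dx[4 x - \frac{\log{\left(x^{2} + 3 \right)}}{2} - \frac{49 \sqrt{3} \operatorname{atan}{\left(\frac{\sqrt{3} x}{3} \right)}}{12}] = \frac{16 x^{2} - 4 x - 1}{4 x^{2} + 12}, which equals f(x).
F(3/2) = - \frac{49 \sqrt{3} \operatorname{atan}{\left(\frac{\sqrt{3}}{2} \right)}}{12} - \frac{\log{\left(\frac{21}{4} \right)}}{2} + 6; F(0) = - \frac{\log{\left(3 \right)}}{2}.
Integral = F(3/2) - F(0) = - \frac{49 \sqrt{3} \operatorname{atan}{\left(\frac{\sqrt{3}}{2} \right)}}{12} - \frac{\log{\left(\frac{21}{4} \right)}}{2} + \frac{\log{\left(3 \right)}}{2} + 6.

Antiderivative: F(x) = 4 x - \frac{\log{\left(x^{2} + 3 \right)}}{2} - \frac{49 \sqrt{3} \operatorname{atan}{\left(\frac{\sqrt{3} x}{3} \right)}}{12}; value = - \frac{49 \sqrt{3} \operatorname{atan}{\left(\frac{\sqrt{3}}{2} \right)}}{12} - \frac{\log{\left(\frac{21}{4} \right)}}{2} + \frac{\log{\left(3 \right)}}{2} + 6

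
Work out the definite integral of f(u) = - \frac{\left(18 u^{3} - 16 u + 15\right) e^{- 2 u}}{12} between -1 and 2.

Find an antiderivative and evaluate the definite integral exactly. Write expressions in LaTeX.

Antiderivative: F(u) = \frac{\left(36 u^{3} + 54 u^{2} + 22 u + 41\right) e^{- 2 u}}{48}; value = - \frac{37 e^{2}}{48} + \frac{589}{48 e^{4}}

Recognize the product-rule pattern: f = v'r + vr' with v = \frac{3 u^{3}}{4} + \frac{9 u^{2}}{8} + \frac{11 u}{24} + \frac{41}{48}, r = e^{- 2 u}, so integration by parts undoes it.
F(u) = \frac{\left(36 u^{3} + 54 u^{2} + 22 u + 41\right) e^{- 2 u}}{48} is an antiderivative of f.
Check: d/du[\frac{\left(36 u^{3} + 54 u^{2} + 22 u + 41\right) e^{- 2 u}}{48}] = \frac{\left(- 18 u^{3} + 16 u - 15\right) e^{- 2 u}}{12}, which equals f(u).
F(2) = \frac{589}{48 e^{4}}; F(-1) = \frac{37 e^{2}}{48}.
Integral = F(2) - F(-1) = - \frac{37 e^{2}}{48} + \frac{589}{48 e^{4}}.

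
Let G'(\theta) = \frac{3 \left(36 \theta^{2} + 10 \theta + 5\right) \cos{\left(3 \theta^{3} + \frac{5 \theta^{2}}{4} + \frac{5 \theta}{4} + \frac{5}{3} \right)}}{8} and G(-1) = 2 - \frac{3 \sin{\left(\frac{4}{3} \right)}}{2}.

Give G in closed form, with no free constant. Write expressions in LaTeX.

G'(\theta) matches the chain-rule pattern g'(h)*h' with inner function h(\theta) = 3 \theta^{3} + \frac{5 \theta^{2}}{4} + \frac{5 \theta}{4} + \frac{5}{3}; substituting u = h(\theta) collapses the integral.
A general antiderivative is \frac{3 \sin{\left(3 \theta^{3} + \frac{5 \theta^{2}}{4} + \frac{5 \theta}{4} + \frac{5}{3} \right)}}{2} + C.
The condition gives C = 2 - \frac{3 \sin{\left(\frac{4}{3} \right)}}{2} - (- \frac{3 \sin{\left(\frac{4}{3} \right)}}{2}) = 2.
So G(\theta) = \frac{3 \sin{\left(3 \theta^{3} + \frac{5 \theta^{2}}{4} + \frac{5 \theta}{4} + \frac{5}{3} \right)}}{2} + 2.
Check: d/d\theta[\frac{3 \sin{\left(3 \theta^{3} + \frac{5 \theta^{2}}{4} + \frac{5 \theta}{4} + \frac{5}{3} \right)}}{2} + 2] = \frac{27 \theta^{2} \cos{\left(3 \theta^{3} + \frac{5 \theta^{2}}{4} + \frac{5 \theta}{4} + \frac{5}{3} \right)}}{2} + \frac{15 \theta \cos{\left(3 \theta^{3} + \frac{5 \theta^{2}}{4} + \frac{5 \theta}{4} + \frac{5}{3} \right)}}{4} + \frac{15 \cos{\left(3 \theta^{3} + \frac{5 \theta^{2}}{4} + \frac{5 \theta}{4} + \frac{5}{3} \right)}}{8}, which equals G'(\theta).

G(\theta) = \frac{3 \sin{\left(3 \theta^{3} + \frac{5 \theta^{2}}{4} + \frac{5 \theta}{4} + \frac{5}{3} \right)}}{2} + 2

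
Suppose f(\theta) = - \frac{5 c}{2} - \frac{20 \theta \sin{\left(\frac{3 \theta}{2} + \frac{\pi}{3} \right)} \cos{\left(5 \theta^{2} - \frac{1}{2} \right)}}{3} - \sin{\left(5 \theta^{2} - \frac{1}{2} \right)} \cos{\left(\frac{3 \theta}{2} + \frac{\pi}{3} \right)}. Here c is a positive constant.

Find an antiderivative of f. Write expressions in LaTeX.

An antiderivative is F(\theta) = - \frac{15 c \theta + 4 \sin{\left(\frac{3 \theta}{2} + \frac{\pi}{3} \right)} \sin{\left(5 \theta^{2} - \frac{1}{2} \right)}}{6}.

Integrate term by term and add the pieces.
Check: d/d\theta[- \frac{15 c \theta + 4 \sin{\left(\frac{3 \theta}{2} + \frac{\pi}{3} \right)} \sin{\left(5 \theta^{2} - \frac{1}{2} \right)}}{6}] = - \frac{5 c}{2} - \frac{20 \theta \sin{\left(\frac{3 \theta}{2} + \frac{\pi}{3} \right)} \cos{\left(5 \theta^{2} - \frac{1}{2} \right)}}{3} - \sin{\left(5 \theta^{2} - \frac{1}{2} \right)} \cos{\left(\frac{3 \theta}{2} + \frac{\pi}{3} \right)} = f(\theta).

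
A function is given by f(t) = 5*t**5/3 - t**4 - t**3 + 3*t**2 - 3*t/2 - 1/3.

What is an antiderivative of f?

An antiderivative is F(t) = t*(50*t**5 - 36*t**4 - 45*t**3 + 180*t**2 - 135*t - 60)/180.

The integrand splits into summands that can be handled one at a time.
Check: d/dt[t*(50*t**5 - 36*t**4 - 45*t**3 + 180*t**2 - 135*t - 60)/180] = 5*t**5/3 - t**4 - t**3 + 3*t**2 - 3*t/2 - 1/3 = f(t).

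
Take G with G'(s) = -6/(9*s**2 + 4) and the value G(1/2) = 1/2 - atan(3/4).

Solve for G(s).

Any candidate G(s) must reproduce the stated G'(s) exactly.
A general antiderivative is -atan(3*s/2) + C.
The condition gives C = 1/2 - atan(3/4) - (-atan(3/4)) = 1/2.
So G(s) = -(2*atan(3*s/2) - 1)/2.
Check: d/ds[-(2*atan(3*s/2) - 1)/2] = -6/(9*s**2 + 4) = G'(s).

G(s) = -(2*atan(3*s/2) - 1)/2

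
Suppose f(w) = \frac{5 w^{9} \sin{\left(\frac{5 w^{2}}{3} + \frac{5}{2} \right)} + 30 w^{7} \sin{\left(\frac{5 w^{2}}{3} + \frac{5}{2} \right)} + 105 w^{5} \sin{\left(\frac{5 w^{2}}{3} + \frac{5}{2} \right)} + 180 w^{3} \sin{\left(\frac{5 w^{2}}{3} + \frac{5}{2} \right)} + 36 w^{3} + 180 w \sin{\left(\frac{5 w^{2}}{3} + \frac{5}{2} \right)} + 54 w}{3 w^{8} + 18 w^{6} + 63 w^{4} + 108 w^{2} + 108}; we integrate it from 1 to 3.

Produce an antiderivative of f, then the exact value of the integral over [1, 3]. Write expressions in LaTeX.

A first test for any F(w): its w-derivative must equal f(w) identically.
F(w) = \frac{- w^{4} \cos{\left(\frac{5 w^{2}}{3} + \frac{5}{2} \right)} - 3 w^{2} \cos{\left(\frac{5 w^{2}}{3} + \frac{5}{2} \right)} - 6 \cos{\left(\frac{5 w^{2}}{3} + \frac{5}{2} \right)} - 6}{2 w^{4} + 6 w^{2} + 12} is an antiderivative of f.
Check: d/dw[\frac{- w^{4} \cos{\left(\frac{5 w^{2}}{3} + \frac{5}{2} \right)} - 3 w^{2} \cos{\left(\frac{5 w^{2}}{3} + \frac{5}{2} \right)} - 6 \cos{\left(\frac{5 w^{2}}{3} + \frac{5}{2} \right)} - 6}{2 w^{4} + 6 w^{2} + 12}] = \frac{5 w^{9} \sin{\left(\frac{5 w^{2}}{3} + \frac{5}{2} \right)} + 30 w^{7} \sin{\left(\frac{5 w^{2}}{3} + \frac{5}{2} \right)} + 105 w^{5} \sin{\left(\frac{5 w^{2}}{3} + \frac{5}{2} \right)} + 180 w^{3} \sin{\left(\frac{5 w^{2}}{3} + \frac{5}{2} \right)} + 36 w^{3} + 180 w \sin{\left(\frac{5 w^{2}}{3} + \frac{5}{2} \right)} + 54 w}{3 w^{8} + 18 w^{6} + 63 w^{4} + 108 w^{2} + 108} = f(w).
F(3) = - \frac{\cos{\left(\frac{35}{2} \right)}}{2} - \frac{1}{38}; F(1) = - \frac{3}{10} - \frac{\cos{\left(\frac{25}{6} \right)}}{2}.
Integral = F(3) - F(1) = \frac{\cos{\left(\frac{25}{6} \right)}}{2} - \frac{\cos{\left(\frac{35}{2} \right)}}{2} + \frac{26}{95}.

Antiderivative: F(w) = \frac{- w^{4} \cos{\left(\frac{5 w^{2}}{3} + \frac{5}{2} \right)} - 3 w^{2} \cos{\left(\frac{5 w^{2}}{3} + \frac{5}{2} \right)} - 6 \cos{\left(\frac{5 w^{2}}{3} + \frac{5}{2} \right)} - 6}{2 w^{4} + 6 w^{2} + 12}; value = \frac{\cos{\left(\frac{25}{6} \right)}}{2} - \frac{\cos{\left(\frac{35}{2} \right)}}{2} + \frac{26}{95}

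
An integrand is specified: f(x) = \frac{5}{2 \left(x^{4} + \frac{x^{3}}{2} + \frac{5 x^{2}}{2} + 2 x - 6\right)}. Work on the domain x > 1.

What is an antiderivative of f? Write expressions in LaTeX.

An antiderivative is F(x) = \frac{\log{\left(x - 1 \right)}}{5} - \frac{4 \log{\left(x + \frac{3}{2} \right)}}{25} - \frac{\log{\left(x^{2} + 4 \right)}}{50} - \frac{11 \operatorname{atan}{\left(\frac{x}{2} \right)}}{50}.

Factor the denominator (\left(x - 1\right) \left(2 x + 3\right) \left(x^{2} + 4\right)) and decompose: f = - \frac{x + 11}{25 \left(x^{2} + 4\right)} - \frac{8}{25 \left(2 x + 3\right)} + \frac{1}{5 \left(x - 1\right)}; each piece integrates to a log, atan, or power term.
Check: d/dx[\frac{\log{\left(x - 1 \right)}}{5} - \frac{4 \log{\left(x + \frac{3}{2} \right)}}{25} - \frac{\log{\left(x^{2} + 4 \right)}}{50} - \frac{11 \operatorname{atan}{\left(\frac{x}{2} \right)}}{50}] = \frac{5}{2 x^{4} + x^{3} + 5 x^{2} + 4 x - 12}, which equals f(x).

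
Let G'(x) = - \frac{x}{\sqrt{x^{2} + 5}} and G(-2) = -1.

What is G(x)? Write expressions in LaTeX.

G'(x) matches the chain-rule pattern g'(h)*h' with inner function h(x) = x^{2} + 5; substituting u = h(x) collapses the integral.
A general antiderivative is - \sqrt{x^{2} + 5} + C.
The condition gives C = -1 - (-3) = 2.
So G(x) = 2 - \sqrt{x^{2} + 5}.
Check: d/dx[2 - \sqrt{x^{2} + 5}] = - \frac{x}{\sqrt{x^{2} + 5}} = G'(x).

G(x) = 2 - \sqrt{x^{2} + 5}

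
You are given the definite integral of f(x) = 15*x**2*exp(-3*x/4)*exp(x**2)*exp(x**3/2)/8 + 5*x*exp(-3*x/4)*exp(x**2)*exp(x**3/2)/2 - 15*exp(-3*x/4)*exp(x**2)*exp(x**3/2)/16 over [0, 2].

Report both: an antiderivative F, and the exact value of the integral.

The substitution u = x**3/2 + x**2 - 3*x/4 works: f is exactly (dF/du)*(du/dx) for that inner function.
F(x) = 5*exp(-3*x/4)*exp(x**2)*exp(x**3/2)/4 is an antiderivative of f.
Check: d/dx[5*exp(-3*x/4)*exp(x**2)*exp(x**3/2)/4] = (30*x**2*exp(x**2)*exp(x**3/2) + 40*x*exp(x**2)*exp(x**3/2) - 15*exp(x**2)*exp(x**3/2))*exp(-3*x/4)/16, which equals f(x).
F(2) = 5*exp(13/2)/4; F(0) = 5/4.
Integral = F(2) - F(0) = -5/4 + 5*exp(13/2)/4.

Antiderivative: F(x) = 5*exp(-3*x/4)*exp(x**2)*exp(x**3/2)/4; value = -5/4 + 5*exp(13/2)/4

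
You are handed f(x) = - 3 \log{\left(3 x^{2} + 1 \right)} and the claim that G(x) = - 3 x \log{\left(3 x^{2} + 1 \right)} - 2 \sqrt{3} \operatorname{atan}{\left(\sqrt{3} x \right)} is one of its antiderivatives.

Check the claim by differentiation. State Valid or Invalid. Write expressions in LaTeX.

d/dx[G] = - 3 \log{\left(3 x^{2} + 1 \right)} - 6
d/dx[G] - f(x) = -6 != 0.

Invalid: d/dx[G] - f = -6, which is not 0.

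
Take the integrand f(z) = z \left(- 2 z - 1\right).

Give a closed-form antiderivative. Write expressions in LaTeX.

Differentiate the proposed F(z) back; it has to land on f(z) exactly.
Check: d/dz[- \frac{2 z^{3}}{3} - \frac{z^{2}}{2}] = - 2 z^{2} - z, which equals f(z).

An antiderivative is F(z) = - \frac{2 z^{3}}{3} - \frac{z^{2}}{2}.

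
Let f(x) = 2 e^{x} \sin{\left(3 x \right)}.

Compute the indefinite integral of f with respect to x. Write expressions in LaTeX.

F(x) = \frac{\left(\sin{\left(3 x \right)} - 3 \cos{\left(3 x \right)}\right) e^{x}}{5} + C

Differentiate the proposed F(x) back; it has to land on f(x) exactly.
Check: d/dx[\frac{\left(\sin{\left(3 x \right)} - 3 \cos{\left(3 x \right)}\right) e^{x}}{5}] = 2 e^{x} \sin{\left(3 x \right)} = f(x).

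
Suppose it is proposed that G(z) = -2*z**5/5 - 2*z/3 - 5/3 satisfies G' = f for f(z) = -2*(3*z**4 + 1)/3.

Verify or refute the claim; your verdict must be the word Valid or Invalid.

Valid: G'(z) = f(z).

d/dz[G] = -2*z**4 - 2/3
This equals f(z) exactly, so the claim holds.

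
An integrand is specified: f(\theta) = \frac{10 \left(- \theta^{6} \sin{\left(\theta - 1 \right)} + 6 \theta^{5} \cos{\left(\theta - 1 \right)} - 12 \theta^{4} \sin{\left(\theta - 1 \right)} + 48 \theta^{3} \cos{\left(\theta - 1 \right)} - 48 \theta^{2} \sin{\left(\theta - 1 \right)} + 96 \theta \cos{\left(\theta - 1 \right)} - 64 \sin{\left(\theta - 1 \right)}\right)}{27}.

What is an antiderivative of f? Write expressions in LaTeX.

An antiderivative is F(\theta) = \frac{10 \left(\theta^{2} + 4\right)^{3} \cos{\left(\theta - 1 \right)}}{27}.

Recognize the product-rule pattern: f = u'v + uv' with u = - 10 \left(- \frac{\theta^{2}}{3} - \frac{4}{3}\right)^{3}, v = \cos{\left(\theta - 1 \right)}, so integration by parts undoes it.
Check: d/d\theta[\frac{10 \left(\theta^{2} + 4\right)^{3} \cos{\left(\theta - 1 \right)}}{27}] = - \frac{10 \theta^{6} \sin{\left(\theta - 1 \right)}}{27} + \frac{20 \theta^{5} \cos{\left(\theta - 1 \right)}}{9} - \frac{40 \theta^{4} \sin{\left(\theta - 1 \right)}}{9} + \frac{160 \theta^{3} \cos{\left(\theta - 1 \right)}}{9} - \frac{160 \theta^{2} \sin{\left(\theta - 1 \right)}}{9} + \frac{320 \theta \cos{\left(\theta - 1 \right)}}{9} - \frac{640 \sin{\left(\theta - 1 \right)}}{27}, which equals f(\theta).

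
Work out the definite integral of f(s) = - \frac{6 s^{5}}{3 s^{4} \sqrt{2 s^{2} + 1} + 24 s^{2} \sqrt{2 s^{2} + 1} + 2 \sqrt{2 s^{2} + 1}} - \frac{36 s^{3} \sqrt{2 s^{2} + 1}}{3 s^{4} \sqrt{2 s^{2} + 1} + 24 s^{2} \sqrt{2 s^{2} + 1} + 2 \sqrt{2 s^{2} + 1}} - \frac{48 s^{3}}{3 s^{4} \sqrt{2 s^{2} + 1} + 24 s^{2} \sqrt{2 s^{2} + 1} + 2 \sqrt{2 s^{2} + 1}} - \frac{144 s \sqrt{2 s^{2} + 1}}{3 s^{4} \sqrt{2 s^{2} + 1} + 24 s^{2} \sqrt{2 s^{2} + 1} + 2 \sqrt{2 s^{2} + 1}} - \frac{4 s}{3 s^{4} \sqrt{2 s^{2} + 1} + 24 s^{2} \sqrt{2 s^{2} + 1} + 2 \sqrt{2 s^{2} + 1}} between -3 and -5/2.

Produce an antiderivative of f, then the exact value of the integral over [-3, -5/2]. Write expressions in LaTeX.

Antiderivative: F(s) = - \sqrt{2 s^{2} + 1} - 3 \log{\left(\frac{s^{4}}{2} + 4 s^{2} + \frac{1}{3} \right)}; value = - 3 \log{\left(\frac{4307}{96} \right)} - \frac{3 \sqrt{6}}{2} + \sqrt{19} + 3 \log{\left(\frac{461}{6} \right)}

The integrand splits into summands that can be handled one at a time.
F(s) = - \sqrt{2 s^{2} + 1} - 3 \log{\left(\frac{s^{4}}{2} + 4 s^{2} + \frac{1}{3} \right)} is an antiderivative of f.
Check: d/ds[- \sqrt{2 s^{2} + 1} - 3 \log{\left(\frac{s^{4}}{2} + 4 s^{2} + \frac{1}{3} \right)}] = \frac{- 6 s^{5} - 36 s^{3} \sqrt{2 s^{2} + 1} - 48 s^{3} - 144 s \sqrt{2 s^{2} + 1} - 4 s}{3 s^{4} \sqrt{2 s^{2} + 1} + 24 s^{2} \sqrt{2 s^{2} + 1} + 2 \sqrt{2 s^{2} + 1}}, which equals f(s).
F(-5/2) = - 3 \log{\left(\frac{4307}{96} \right)} - \frac{3 \sqrt{6}}{2}; F(-3) = - 3 \log{\left(\frac{461}{6} \right)} - \sqrt{19}.
Integral = F(-5/2) - F(-3) = - 3 \log{\left(\frac{4307}{96} \right)} - \frac{3 \sqrt{6}}{2} + \sqrt{19} + 3 \log{\left(\frac{461}{6} \right)}.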